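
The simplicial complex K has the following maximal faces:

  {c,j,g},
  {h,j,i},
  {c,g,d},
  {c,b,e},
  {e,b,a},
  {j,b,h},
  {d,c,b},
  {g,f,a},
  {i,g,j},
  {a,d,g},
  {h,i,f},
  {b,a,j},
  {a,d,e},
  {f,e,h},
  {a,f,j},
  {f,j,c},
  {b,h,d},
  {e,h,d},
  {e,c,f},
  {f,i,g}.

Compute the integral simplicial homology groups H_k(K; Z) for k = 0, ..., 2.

H_0 = Z,  H_1 = Z ⊕ Z_2,  H_2 = 0.

We work with the vertex ordering a < b < c < d < e < f < g < h < i < j. The simplices of K, each written with vertices in increasing order, are:

  0-simplices (10): a, b, c, d, e, f, g, h, i, j
  1-simplices (30): ab, ad, ae, af, ag, aj, bc, bd, be, bh, bj, cd, ce, cf, cg, cj, de, dg, dh, ef, eh, fg, fh, fi, fj, gi, gj, hi, hj, ij
  2-simplices (20): abe, abj, ade, adg, afg, afj, bcd, bce, bdh, bhj, cdg, cef, cfj, cgj, deh, efh, fgi, fhi, gij, hij

Hence C_0 ≅ Z^10, C_1 ≅ Z^30, C_2 ≅ Z^20.

The boundary map ∂_1: C_1 → C_0 sends each edge [p,q] (with p < q) to q − p. For instance
  ∂cj = j − c.
This gives a 10×30 integer matrix of rank 9; reducing to Smith normal form yields diagonal entries (1,1,1,1,1,1,1,1,1).

∂_2: C_2 → C_1 sends each 2-simplex [p,q,r] to [q,r] − [p,r] + [p,q]. For instance
  ∂ade = de − ae + ad,
  ∂afg = fg − ag + af.
This gives a 30×20 integer matrix of rank 20; reducing to Smith normal form yields diagonal entries (1,1,1,1,1,1,1,1,1,1,1,1,1,1,1,1,1,1,1,2).

Reading off H_k = ker ∂_k / im ∂_{k+1}:

  H_0: rank C_0 − rank ∂_1 = 10 − 9 = 1, and the invariant factors of ∂_1 are all 1, so H_0 ≅ Z.
  H_1: rank ker ∂_1 − rank ∂_2 = (30 − 9) − 20 = 1, and ∂_2 has invariant factor 2 > 1, so H_1 ≅ Z ⊕ Z_2.
  H_2: rank ker ∂_2 − rank ∂_3 = (20 − 20) − 0 = 0, and there is no ∂_3, so H_2 ≅ 0.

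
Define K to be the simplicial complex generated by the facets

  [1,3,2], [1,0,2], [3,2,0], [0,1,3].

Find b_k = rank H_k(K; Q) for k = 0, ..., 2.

b_0 = 1, b_1 = 0, b_2 = 1.

Fix the vertex order 0 < 1 < 2 < 3 and write every simplex with vertices in increasing order. Then dim K = 2 and the simplices of K are:

  0-simplices (4): [0], [1], [2], [3]
  1-simplices (6): [0,1], [0,2], [0,3], [1,2], [1,3], [2,3]
  2-simplices (4): [0,1,2], [0,1,3], [0,2,3], [1,2,3]

giving chain groups C_0 ≅ Z^4, C_1 ≅ Z^6, C_2 ≅ Z^4.

Boundary ∂_1: C_1 → C_0 sends each edge [p,q] (with p < q) to q − p. For instance
  ∂[2,3] = [3] − [2].
As a 4×6 matrix over Z this has rank 3, with invariant factors (1,1,1).

Boundary ∂_2: C_2 → C_1 acts by ∂[p,q,r] = [q,r] − [p,r] + [p,q]. For instance
  ∂[1,2,3] = [2,3] − [1,3] + [1,2],
  ∂[0,1,3] = [1,3] − [0,3] + [0,1].
The 6×4 boundary matrix has rank 3 and Smith normal form diag(1,1,1).

Now H_k = ker ∂_k / im ∂_{k+1}, so:

  H_0: rank C_0 − rank ∂_1 = 4 − 3 = 1, and the invariant factors of ∂_1 are all 1, so H_0 = Z.
  H_1: rank ker ∂_1 − rank ∂_2 = (6 − 3) − 3 = 0, and the invariant factors of ∂_2 are all 1, so H_1 = 0.
  H_2: rank ker ∂_2 − rank ∂_3 = (4 − 3) − 0 = 1, and there is no ∂_3, so H_2 = Z.

As a check, the Euler characteristic is 4 − 6 + 4 = 2, which agrees with 1 − 0 + 1 = 2.

Hence the Betti numbers are b_0 = 1, b_1 = 0, b_2 = 1.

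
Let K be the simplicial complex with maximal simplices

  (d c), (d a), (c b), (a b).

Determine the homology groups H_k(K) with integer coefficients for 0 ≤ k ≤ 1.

Take the total order a < b < c < d on the vertex set. Then K (dimension 1) consists of the simplices:

  0-simplices (4): a, b, c, d
  1-simplices (4): ab, ad, bc, cd

giving chain groups C_0 ≅ Z^4, C_1 ≅ Z^4.

The boundary map ∂_1: C_1 → C_0 sends each edge [p,q] (with p < q) to q − p.
The 4×4 boundary matrix has rank 3 and Smith normal form diag(1,1,1).

From H_k ≅ ker(∂_k) / im(∂_{k+1}) we obtain:

  H_0: rank C_0 − rank ∂_1 = 4 − 3 = 1, and the invariant factors of ∂_1 are all 1, so H_0 = Z.
  H_1: rank ker ∂_1 − rank ∂_2 = (4 − 3) − 0 = 1, and there is no ∂_2, so H_1 = Z.

H_0 ≅ Z,  H_1 ≅ Z.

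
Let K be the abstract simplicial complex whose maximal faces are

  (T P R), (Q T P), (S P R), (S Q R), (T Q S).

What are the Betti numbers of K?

We work with the vertex ordering P < Q < R < S < T. The simplices of K, each written with vertices in increasing order, are:

  0-simplices (5): P, Q, R, S, T
  1-simplices (10): PQ, PR, PS, PT, QR, QS, QT, RS, RT, ST
  2-simplices (5): PQT, PRS, PRT, QRS, QST

giving chain groups C_0 ≅ Z^5, C_1 ≅ Z^10, C_2 ≅ Z^5.

∂_1: C_1 → C_0 is given by ∂[p,q] = [q] − [p].
The 5×10 boundary matrix has rank 4 and Smith normal form diag(1,1,1,1).

∂_2: C_2 → C_1 maps a triangle to the signed sum of its edges. For instance
  ∂PRT = RT − PT + PR,
  ∂QRS = RS − QS + QR.
As a 10×5 matrix over Z this has rank 5, with invariant factors (1,1,1,1,1).

Now H_k = ker ∂_k / im ∂_{k+1}, so:

  H_0: rank C_0 − rank ∂_1 = 5 − 4 = 1, and the invariant factors of ∂_1 are all 1, so H_0 ≅ Z.
  H_1: rank ker ∂_1 − rank ∂_2 = (10 − 4) − 5 = 1, and the invariant factors of ∂_2 are all 1, so H_1 ≅ Z.
  H_2: rank ker ∂_2 − rank ∂_3 = (5 − 5) − 0 = 0, and there is no ∂_3, so H_2 ≅ 0.

(K is a triangulation of the Möbius band.)

Hence the Betti numbers are b_0 = 1, b_1 = 1, b_2 = 0.

b_0 = 1, b_1 = 1, b_2 = 0.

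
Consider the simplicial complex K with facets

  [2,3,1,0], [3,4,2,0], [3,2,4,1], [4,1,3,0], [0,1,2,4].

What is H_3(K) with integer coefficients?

Order the vertices as 0 < 1 < 2 < 3 < 4. Listing each simplex with vertices in this order, K has dimension 3 with simplices:

  0-simplices (5): [0], [1], [2], [3], [4]
  1-simplices (10): [0,1], [0,2], [0,3], [0,4], [1,2], [1,3], [1,4], [2,3], [2,4], [3,4]
  2-simplices (10): [0,1,2], [0,1,3], [0,1,4], [0,2,3], [0,2,4], [0,3,4], [1,2,3], [1,2,4], [1,3,4], [2,3,4]
  3-simplices (5): [0,1,2,3], [0,1,2,4], [0,1,3,4], [0,2,3,4], [1,2,3,4]

so the chain groups are C_0 ≅ Z^5, C_1 ≅ Z^10, C_2 ≅ Z^10, C_3 ≅ Z^5.

∂_1: C_1 → C_0 maps an edge to its endpoints' difference, ∂[p,q] = q − p. For instance
  ∂[0,2] = [2] − [0].
This gives a 5×10 integer matrix of rank 4; reducing to Smith normal form yields diagonal entries (1,1,1,1).

The boundary map ∂_2: C_2 → C_1 maps a triangle to the signed sum of its edges. For instance
  ∂[1,3,4] = [3,4] − [1,4] + [1,3],
  ∂[0,1,2] = [1,2] − [0,2] + [0,1].
The 10×10 boundary matrix has rank 6 and Smith normal form diag(1,1,1,1,1,1).

Boundary ∂_3: C_3 → C_2 sends each 3-simplex σ to the alternating sum Σ_i (−1)^i (σ with its i-th vertex removed). For instance
  ∂[0,2,3,4] = [2,3,4] − [0,3,4] + [0,2,4] − [0,2,3],
  ∂[0,1,2,3] = [1,2,3] − [0,2,3] + [0,1,3] − [0,1,2].
The resulting 10×5 matrix has rank 4, and its Smith normal form has invariant factors (1,1,1,1).

Now H_k = ker ∂_k / im ∂_{k+1}, so:

  H_3: rank ker ∂_3 − rank ∂_4 = (5 − 4) − 0 = 1, and there is no ∂_4, so H_3 ≅ Z.

(K is a triangulation of the 3-sphere S^3.)

H_3 = Z.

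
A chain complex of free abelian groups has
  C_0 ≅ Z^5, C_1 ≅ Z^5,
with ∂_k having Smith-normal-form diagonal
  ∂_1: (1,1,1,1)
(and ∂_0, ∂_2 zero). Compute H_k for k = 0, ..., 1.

H_0 ≅ Z,  H_1 ≅ Z.

H_0: b_0 = 5 − 0 − 4 = 1; torsion from ∂_1 factors > 1: none. So H_0 ≅ Z.
H_1: b_1 = 5 − 4 − 0 = 1; torsion from ∂_2 factors > 1: none. So H_1 ≅ Z.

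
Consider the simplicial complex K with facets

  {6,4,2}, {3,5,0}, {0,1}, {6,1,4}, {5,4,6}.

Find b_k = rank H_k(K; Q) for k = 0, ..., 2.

We work with the vertex ordering 0 < 1 < 2 < 3 < 4 < 5 < 6. The simplices of K, each written with vertices in increasing order, are:

  0-simplices (7): [0], [1], [2], [3], [4], [5], [6]
  1-simplices (11): [0,1], [0,3], [0,5], [1,4], [1,6], [2,4], [2,6], [3,5], [4,5], [4,6], [5,6]
  2-simplices (4): [0,3,5], [1,4,6], [2,4,6], [4,5,6]

giving chain groups C_0 ≅ Z^7, C_1 ≅ Z^11, C_2 ≅ Z^4.

The boundary map ∂_1: C_1 → C_0 sends each edge [p,q] (with p < q) to q − p.
As a 7×11 matrix over Z this has rank 6, with invariant factors (1,1,1,1,1,1).

Boundary ∂_2: C_2 → C_1 acts by ∂[p,q,r] = [q,r] − [p,r] + [p,q]. For instance
  ∂[2,4,6] = [4,6] − [2,6] + [2,4],
  ∂[1,4,6] = [4,6] − [1,6] + [1,4].
This gives a 11×4 integer matrix of rank 4; reducing to Smith normal form yields diagonal entries (1,1,1,1).

From H_k ≅ ker(∂_k) / im(∂_{k+1}) we obtain:

  H_0: rank C_0 − rank ∂_1 = 7 − 6 = 1, and the invariant factors of ∂_1 are all 1, so H_0 ≅ Z.
  H_1: rank ker ∂_1 − rank ∂_2 = (11 − 6) − 4 = 1, and the invariant factors of ∂_2 are all 1, so H_1 ≅ Z.
  H_2: rank ker ∂_2 − rank ∂_3 = (4 − 4) − 0 = 0, and there is no ∂_3, so H_2 ≅ 0.

As a check, the Euler characteristic is 7 − 11 + 4 = 0, which agrees with 1 − 1 + 0 = 0.

Hence the Betti numbers are b_0 = 1, b_1 = 1, b_2 = 0.

b_0 = 1, b_1 = 1, b_2 = 0.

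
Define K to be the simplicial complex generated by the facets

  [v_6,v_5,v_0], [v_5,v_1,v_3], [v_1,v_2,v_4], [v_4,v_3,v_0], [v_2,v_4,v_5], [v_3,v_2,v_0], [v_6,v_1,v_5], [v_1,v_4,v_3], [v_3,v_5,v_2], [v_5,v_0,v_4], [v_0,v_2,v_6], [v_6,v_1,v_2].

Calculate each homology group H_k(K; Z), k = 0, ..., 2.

Fix the vertex order v_0 < v_1 < v_2 < v_3 < v_4 < v_5 < v_6 and write every simplex with vertices in increasing order. Then dim K = 2 and the simplices of K are:

  0-simplices (7): [v_0], [v_1], [v_2], [v_3], [v_4], [v_5], [v_6]
  1-simplices (18): (18 of them)
  2-simplices (12): (12 of them)

giving chain groups C_0 ≅ Z^7, C_1 ≅ Z^18, C_2 ≅ Z^12.

Boundary ∂_1: C_1 → C_0 sends each edge [p,q] (with p < q) to q − p. For instance
  ∂[v_0,v_6] = [v_6] − [v_0].
The resulting 7×18 matrix has rank 6, and its Smith normal form has invariant factors (1,1,1,1,1,1).

The boundary map ∂_2: C_2 → C_1 sends each 2-simplex [p,q,r] to [q,r] − [p,r] + [p,q]. For instance
  ∂[v_1,v_5,v_6] = [v_5,v_6] − [v_1,v_6] + [v_1,v_5],
  ∂[v_0,v_2,v_3] = [v_2,v_3] − [v_0,v_3] + [v_0,v_2].
The resulting 18×12 matrix has rank 12, and its Smith normal form has invariant factors (1,1,1,1,1,1,1,1,1,1,1,2).

Reading off H_k = ker ∂_k / im ∂_{k+1}:

  H_0: rank C_0 − rank ∂_1 = 7 − 6 = 1, and the invariant factors of ∂_1 are all 1, so H_0 ≅ Z.
  H_1: rank ker ∂_1 − rank ∂_2 = (18 − 6) − 12 = 0, and ∂_2 has invariant factor 2 > 1, so H_1 ≅ Z/2Z.
  H_2: rank ker ∂_2 − rank ∂_3 = (12 − 12) − 0 = 0, and there is no ∂_3, so H_2 ≅ 0.

H_0 = Z,  H_1 = Z/2Z,  H_2 = 0.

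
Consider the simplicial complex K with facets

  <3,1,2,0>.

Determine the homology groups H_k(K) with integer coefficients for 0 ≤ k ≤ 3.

H_0 = Z,  H_1 = 0,  H_2 = 0,  H_3 = 0.

Take the total order 0 < 1 < 2 < 3 on the vertex set. Then K (dimension 3) consists of the simplices:

  0-simplices (4): [0], [1], [2], [3]
  1-simplices (6): [0,1], [0,2], [0,3], [1,2], [1,3], [2,3]
  2-simplices (4): [0,1,2], [0,1,3], [0,2,3], [1,2,3]
  3-simplices (1): [0,1,2,3]

so the chain groups are C_0 ≅ Z^4, C_1 ≅ Z^6, C_2 ≅ Z^4, C_3 ≅ Z^1.

The boundary map ∂_1: C_1 → C_0 maps an edge to its endpoints' difference, ∂[p,q] = q − p.
This gives a 4×6 integer matrix of rank 3; reducing to Smith normal form yields diagonal entries (1,1,1).

The boundary map ∂_2: C_2 → C_1 sends each 2-simplex [p,q,r] to [q,r] − [p,r] + [p,q]. For instance
  ∂[0,1,3] = [1,3] − [0,3] + [0,1],
  ∂[1,2,3] = [2,3] − [1,3] + [1,2].
The 6×4 boundary matrix has rank 3 and Smith normal form diag(1,1,1).

∂_3: C_3 → C_2 sends each 3-simplex σ to the alternating sum Σ_i (−1)^i (σ with its i-th vertex removed). For instance
  ∂[0,1,2,3] = [1,2,3] − [0,2,3] + [0,1,3] − [0,1,2].
The 4×1 boundary matrix has rank 1 and Smith normal form diag(1).

Computing H_k = (kernel of ∂_k) / (image of ∂_{k+1}):

  H_0: rank C_0 − rank ∂_1 = 4 − 3 = 1, and the invariant factors of ∂_1 are all 1, so H_0 = Z.
  H_1: rank ker ∂_1 − rank ∂_2 = (6 − 3) − 3 = 0, and the invariant factors of ∂_2 are all 1, so H_1 = 0.
  H_2: rank ker ∂_2 − rank ∂_3 = (4 − 3) − 1 = 0, and the invariant factors of ∂_3 are all 1, so H_2 = 0.
  H_3: rank ker ∂_3 − rank ∂_4 = (1 − 1) − 0 = 0, and there is no ∂_4, so H_3 = 0.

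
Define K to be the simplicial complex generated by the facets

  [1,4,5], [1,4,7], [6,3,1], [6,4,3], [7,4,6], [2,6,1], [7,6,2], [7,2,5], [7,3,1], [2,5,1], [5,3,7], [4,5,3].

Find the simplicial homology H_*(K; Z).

Take the total order 1 < 2 < 3 < 4 < 5 < 6 < 7 on the vertex set. Then K (dimension 2) consists of the simplices:

  0-simplices (7): [1], [2], [3], [4], [5], [6], [7]
  1-simplices (18): [1,2], [1,3], [1,4], [1,5], [1,6], [1,7], [2,5], [2,6], [2,7], [3,4], [3,5], [3,6], [3,7], [4,5], [4,6], [4,7], [5,7], [6,7]
  2-simplices (12): [1,2,5], [1,2,6], [1,3,6], [1,3,7], [1,4,5], [1,4,7], [2,5,7], [2,6,7], [3,4,5], [3,4,6], [3,5,7], [4,6,7]

Hence C_0 ≅ Z^7, C_1 ≅ Z^18, C_2 ≅ Z^12.

The boundary map ∂_1: C_1 → C_0 maps an edge to its endpoints' difference, ∂[p,q] = q − p.
This gives a 7×18 integer matrix of rank 6; reducing to Smith normal form yields diagonal entries (1,1,1,1,1,1).

∂_2: C_2 → C_1 maps a triangle to the signed sum of its edges. For instance
  ∂[3,5,7] = [5,7] − [3,7] + [3,5],
  ∂[2,6,7] = [6,7] − [2,7] + [2,6].
The resulting 18×12 matrix has rank 12, and its Smith normal form has invariant factors (1,1,1,1,1,1,1,1,1,1,1,2).

Now H_k = ker ∂_k / im ∂_{k+1}, so:

  H_0: rank C_0 − rank ∂_1 = 7 − 6 = 1, and the invariant factors of ∂_1 are all 1, so H_0 ≅ Z.
  H_1: rank ker ∂_1 − rank ∂_2 = (18 − 6) − 12 = 0, and ∂_2 has invariant factor 2 > 1, so H_1 ≅ Z/2.
  H_2: rank ker ∂_2 − rank ∂_3 = (12 − 12) − 0 = 0, and there is no ∂_3, so H_2 ≅ 0.

As a check, the Euler characteristic is 7 − 18 + 12 = 1, which agrees with 1 − 0 + 0 = 1.

H_0 = Z,  H_1 = Z/2,  H_2 = 0.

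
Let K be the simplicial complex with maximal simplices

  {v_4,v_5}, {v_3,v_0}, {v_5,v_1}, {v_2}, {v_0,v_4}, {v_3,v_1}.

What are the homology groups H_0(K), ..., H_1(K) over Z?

H_0 = Z^2,  H_1 = Z.

Take the total order v_0 < v_1 < v_2 < v_3 < v_4 < v_5 on the vertex set. Then K (dimension 1) consists of the simplices:

  0-simplices (6): [v_0], [v_1], [v_2], [v_3], [v_4], [v_5]
  1-simplices (5): [v_0,v_3], [v_0,v_4], [v_1,v_3], [v_1,v_5], [v_4,v_5]

giving chain groups C_0 ≅ Z^6, C_1 ≅ Z^5.

The boundary map ∂_1: C_1 → C_0 maps an edge to its endpoints' difference, ∂[p,q] = q − p. For instance
  ∂[v_0,v_4] = [v_4] − [v_0].
This gives a 6×5 integer matrix of rank 4; reducing to Smith normal form yields diagonal entries (1,1,1,1).

Computing H_k = (kernel of ∂_k) / (image of ∂_{k+1}):

  H_0: rank C_0 − rank ∂_1 = 6 − 4 = 2, and the invariant factors of ∂_1 are all 1, so H_0 = Z^2.
  H_1: rank ker ∂_1 − rank ∂_2 = (5 − 4) − 0 = 1, and there is no ∂_2, so H_1 = Z.

As a check, the Euler characteristic is 6 − 5 = 1, which agrees with 2 − 1 = 1.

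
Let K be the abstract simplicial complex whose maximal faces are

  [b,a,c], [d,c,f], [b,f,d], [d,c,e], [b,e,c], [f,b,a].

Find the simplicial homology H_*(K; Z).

Order the vertices as a < b < c < d < e < f. Listing each simplex with vertices in this order, K has dimension 2 with simplices:

  0-simplices (6): a, b, c, d, e, f
  1-simplices (12): ab, ac, af, bc, bd, be, bf, cd, ce, cf, de, df
  2-simplices (6): abc, abf, bce, bdf, cde, cdf

Hence C_0 ≅ Z^6, C_1 ≅ Z^12, C_2 ≅ Z^6.

∂_1: C_1 → C_0 maps an edge to its endpoints' difference, ∂[p,q] = q − p. For instance
  ∂ac = c − a.
As a 6×12 matrix over Z this has rank 5, with invariant factors (1,1,1,1,1).

∂_2: C_2 → C_1 maps a triangle to the signed sum of its edges. For instance
  ∂bdf = df − bf + bd,
  ∂bce = ce − be + bc.
This gives a 12×6 integer matrix of rank 6; reducing to Smith normal form yields diagonal entries (1,1,1,1,1,1).

Reading off H_k = ker ∂_k / im ∂_{k+1}:

  H_0: rank C_0 − rank ∂_1 = 6 − 5 = 1, and the invariant factors of ∂_1 are all 1, so H_0 = Z.
  H_1: rank ker ∂_1 − rank ∂_2 = (12 − 5) − 6 = 1, and the invariant factors of ∂_2 are all 1, so H_1 = Z.
  H_2: rank ker ∂_2 − rank ∂_3 = (6 − 6) − 0 = 0, and there is no ∂_3, so H_2 = 0.

As a check, the Euler characteristic is 6 − 12 + 6 = 0, which agrees with 1 − 1 + 0 = 0.
(K is a triangulation of the cylinder S^1 x I.)

H_0 = Z,  H_1 = Z,  H_2 = 0.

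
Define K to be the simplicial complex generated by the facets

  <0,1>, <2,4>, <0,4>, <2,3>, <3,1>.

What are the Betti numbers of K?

b_0 = 1, b_1 = 1.

K has 5 vertices, 5 edges.
rank ∂_0 = 0, rank ∂_1 = 4 ⇒ b_0 = 5 − 0 − 4 = 1; all invariant factors of ∂_1 are 1 so no torsion. So H_0 ≅ Z.
rank ∂_1 = 4, rank ∂_2 = 0 ⇒ b_1 = 5 − 4 − 0 = 1. So H_1 ≅ Z.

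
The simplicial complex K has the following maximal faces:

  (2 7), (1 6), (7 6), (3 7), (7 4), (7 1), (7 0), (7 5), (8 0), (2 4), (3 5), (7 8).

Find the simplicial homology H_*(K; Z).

We work with the vertex ordering 0 < 1 < 2 < 3 < 4 < 5 < 6 < 7 < 8. The simplices of K, each written with vertices in increasing order, are:

  0-simplices (9): [0], [1], [2], [3], [4], [5], [6], [7], [8]
  1-simplices (12): [0,7], [0,8], [1,6], [1,7], [2,4], [2,7], [3,5], [3,7], [4,7], [5,7], [6,7], [7,8]

so the chain groups are C_0 ≅ Z^9, C_1 ≅ Z^12.

Boundary ∂_1: C_1 → C_0 sends each edge [p,q] (with p < q) to q − p.
This gives a 9×12 integer matrix of rank 8; reducing to Smith normal form yields diagonal entries (1,1,1,1,1,1,1,1).

Computing H_k = (kernel of ∂_k) / (image of ∂_{k+1}):

  H_0: rank C_0 − rank ∂_1 = 9 − 8 = 1, and the invariant factors of ∂_1 are all 1, so H_0 = Z.
  H_1: rank ker ∂_1 − rank ∂_2 = (12 − 8) − 0 = 4, and there is no ∂_2, so H_1 = Z^4.

(K is a triangulation of a wedge of 4 circles.)

H_0 = Z,  H_1 = Z^4.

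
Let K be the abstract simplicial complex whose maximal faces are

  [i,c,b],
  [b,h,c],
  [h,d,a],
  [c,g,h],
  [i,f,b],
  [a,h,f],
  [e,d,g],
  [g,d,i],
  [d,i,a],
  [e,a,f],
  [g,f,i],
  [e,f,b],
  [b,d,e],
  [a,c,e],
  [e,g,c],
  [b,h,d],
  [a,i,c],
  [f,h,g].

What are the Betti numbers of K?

b_0 = 1, b_1 = 2, b_2 = 1.

Fix the vertex order a < b < c < d < e < f < g < h < i and write every simplex with vertices in increasing order. Then dim K = 2 and the simplices of K are:

  0-simplices (9): a, b, c, d, e, f, g, h, i
  1-simplices (27): ac, ad, ae, af, ah, ai, bc, bd, be, bf, bh, bi, ce, cg, ch, ci, de, dg, dh, di, ef, eg, fg, fh, fi, gh, gi
  2-simplices (18): ace, aci, adh, adi, aef, afh, bch, bci, bde, bdh, bef, bfi, ceg, cgh, deg, dgi, fgh, fgi

Hence C_0 ≅ Z^9, C_1 ≅ Z^27, C_2 ≅ Z^18.

Boundary ∂_1: C_1 → C_0 sends each edge [p,q] (with p < q) to q − p.
The 9×27 boundary matrix has rank 8 and Smith normal form diag(1,1,1,1,1,1,1,1).

∂_2: C_2 → C_1 sends each 2-simplex [p,q,r] to [q,r] − [p,r] + [p,q]. For instance
  ∂afh = fh − ah + af,
  ∂cgh = gh − ch + cg.
The 27×18 boundary matrix has rank 17 and Smith normal form diag(1,1,1,1,1,1,1,1,1,1,1,1,1,1,1,1,1).

Computing H_k = (kernel of ∂_k) / (image of ∂_{k+1}):

  H_0: rank C_0 − rank ∂_1 = 9 − 8 = 1, and the invariant factors of ∂_1 are all 1, so H_0 ≅ Z.
  H_1: rank ker ∂_1 − rank ∂_2 = (27 − 8) − 17 = 2, and the invariant factors of ∂_2 are all 1, so H_1 ≅ Z^2.
  H_2: rank ker ∂_2 − rank ∂_3 = (18 − 17) − 0 = 1, and there is no ∂_3, so H_2 ≅ Z.

(K is a triangulation of the torus T^2.)

Hence the Betti numbers are b_0 = 1, b_1 = 2, b_2 = 1.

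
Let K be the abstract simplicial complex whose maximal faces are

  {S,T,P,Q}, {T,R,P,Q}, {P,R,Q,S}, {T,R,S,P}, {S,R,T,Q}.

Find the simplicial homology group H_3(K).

K has 5 vertices, 10 edges, 10 triangles, 5 3-simplices.
rank ∂_3 = 4, rank ∂_4 = 0 ⇒ b_3 = 5 − 4 − 0 = 1. So H_3 ≅ Z.

H_3 ≅ Z.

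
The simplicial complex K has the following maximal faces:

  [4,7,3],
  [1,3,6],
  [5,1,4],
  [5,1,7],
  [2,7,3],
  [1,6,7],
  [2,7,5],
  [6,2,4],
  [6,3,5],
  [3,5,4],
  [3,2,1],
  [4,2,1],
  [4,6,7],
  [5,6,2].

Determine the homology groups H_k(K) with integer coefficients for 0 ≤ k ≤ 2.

H_0 = Z,  H_1 = Z^2,  H_2 = Z.

Take the total order 1 < 2 < 3 < 4 < 5 < 6 < 7 on the vertex set. Then K (dimension 2) consists of the simplices:

  0-simplices (7): [1], [2], [3], [4], [5], [6], [7]
  1-simplices (21): [1,2], [1,3], [1,4], [1,5], [1,6], [1,7], [2,3], [2,4], [2,5], [2,6], [2,7], [3,4], [3,5], [3,6], [3,7], [4,5], [4,6], [4,7], [5,6], [5,7], [6,7]
  2-simplices (14): [1,2,3], [1,2,4], [1,3,6], [1,4,5], [1,5,7], [1,6,7], [2,3,7], [2,4,6], [2,5,6], [2,5,7], [3,4,5], [3,4,7], [3,5,6], [4,6,7]

so the chain groups are C_0 ≅ Z^7, C_1 ≅ Z^21, C_2 ≅ Z^14.

The boundary map ∂_1: C_1 → C_0 is given by ∂[p,q] = [q] − [p].
The 7×21 boundary matrix has rank 6 and Smith normal form diag(1,1,1,1,1,1).

The boundary map ∂_2: C_2 → C_1 sends each 2-simplex [p,q,r] to [q,r] − [p,r] + [p,q]. For instance
  ∂[2,4,6] = [4,6] − [2,6] + [2,4],
  ∂[1,4,5] = [4,5] − [1,5] + [1,4].
The resulting 21×14 matrix has rank 13, and its Smith normal form has invariant factors (1,1,1,1,1,1,1,1,1,1,1,1,1).

From H_k ≅ ker(∂_k) / im(∂_{k+1}) we obtain:

  H_0: rank C_0 − rank ∂_1 = 7 − 6 = 1, and the invariant factors of ∂_1 are all 1, so H_0 = Z.
  H_1: rank ker ∂_1 − rank ∂_2 = (21 − 6) − 13 = 2, and the invariant factors of ∂_2 are all 1, so H_1 = Z^2.
  H_2: rank ker ∂_2 − rank ∂_3 = (14 − 13) − 0 = 1, and there is no ∂_3, so H_2 = Z.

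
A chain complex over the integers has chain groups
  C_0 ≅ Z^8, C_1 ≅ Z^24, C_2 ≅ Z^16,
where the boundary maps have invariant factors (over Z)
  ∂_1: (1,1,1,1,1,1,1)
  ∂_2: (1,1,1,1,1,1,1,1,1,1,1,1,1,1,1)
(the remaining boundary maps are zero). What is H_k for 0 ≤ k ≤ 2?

H_0 = Z,  H_1 = Z^2,  H_2 = Z.

H_0: b_0 = 8 − 0 − 7 = 1; torsion from ∂_1 factors > 1: none. So H_0 = Z.
H_1: b_1 = 24 − 7 − 15 = 2; torsion from ∂_2 factors > 1: none. So H_1 = Z^2.
H_2: b_2 = 16 − 15 − 0 = 1; torsion from ∂_3 factors > 1: none. So H_2 = Z.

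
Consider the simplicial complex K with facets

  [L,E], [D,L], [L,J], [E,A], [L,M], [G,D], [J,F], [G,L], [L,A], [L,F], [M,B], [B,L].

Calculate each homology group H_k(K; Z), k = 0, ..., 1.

H_0 ≅ Z,  H_1 ≅ Z^4.

We work with the vertex ordering A < B < D < E < F < G < J < L < M. The simplices of K, each written with vertices in increasing order, are:

  0-simplices (9): A, B, D, E, F, G, J, L, M
  1-simplices (12): AE, AL, BL, BM, DG, DL, EL, FJ, FL, GL, JL, LM

giving chain groups C_0 ≅ Z^9, C_1 ≅ Z^12.

∂_1: C_1 → C_0 maps an edge to its endpoints' difference, ∂[p,q] = q − p.
This gives a 9×12 integer matrix of rank 8; reducing to Smith normal form yields diagonal entries (1,1,1,1,1,1,1,1).

From H_k ≅ ker(∂_k) / im(∂_{k+1}) we obtain:

  H_0: rank C_0 − rank ∂_1 = 9 − 8 = 1, and the invariant factors of ∂_1 are all 1, so H_0 = Z.
  H_1: rank ker ∂_1 − rank ∂_2 = (12 − 8) − 0 = 4, and there is no ∂_2, so H_1 = Z^4.

As a check, the Euler characteristic is 9 − 12 = -3, which agrees with 1 − 4 = -3.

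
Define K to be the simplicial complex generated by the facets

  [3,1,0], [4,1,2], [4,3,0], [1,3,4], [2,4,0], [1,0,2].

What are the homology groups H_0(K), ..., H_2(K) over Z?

H_0 ≅ Z,  H_1 = 0,  H_2 ≅ Z.

Take the total order 0 < 1 < 2 < 3 < 4 on the vertex set. Then K (dimension 2) consists of the simplices:

  0-simplices (5): [0], [1], [2], [3], [4]
  1-simplices (9): [0,1], [0,2], [0,3], [0,4], [1,2], [1,3], [1,4], [2,4], [3,4]
  2-simplices (6): [0,1,2], [0,1,3], [0,2,4], [0,3,4], [1,2,4], [1,3,4]

Hence C_0 ≅ Z^5, C_1 ≅ Z^9, C_2 ≅ Z^6.

The boundary map ∂_1: C_1 → C_0 sends each edge [p,q] (with p < q) to q − p. For instance
  ∂[0,2] = [2] − [0].
The resulting 5×9 matrix has rank 4, and its Smith normal form has invariant factors (1,1,1,1).

∂_2: C_2 → C_1 maps a triangle to the signed sum of its edges. For instance
  ∂[0,1,3] = [1,3] − [0,3] + [0,1],
  ∂[1,3,4] = [3,4] − [1,4] + [1,3].
The 9×6 boundary matrix has rank 5 and Smith normal form diag(1,1,1,1,1).

Computing H_k = (kernel of ∂_k) / (image of ∂_{k+1}):

  H_0: rank C_0 − rank ∂_1 = 5 − 4 = 1, and the invariant factors of ∂_1 are all 1, so H_0 ≅ Z.
  H_1: rank ker ∂_1 − rank ∂_2 = (9 − 4) − 5 = 0, and the invariant factors of ∂_2 are all 1, so H_1 ≅ 0.
  H_2: rank ker ∂_2 − rank ∂_3 = (6 − 5) − 0 = 1, and there is no ∂_3, so H_2 ≅ Z.

(K is a triangulation of the 2-sphere S^2.)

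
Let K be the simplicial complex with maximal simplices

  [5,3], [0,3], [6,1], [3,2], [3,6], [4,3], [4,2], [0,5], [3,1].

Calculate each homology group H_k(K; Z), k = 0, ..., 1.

H_0 ≅ Z,  H_1 ≅ Z^3.

We work with the vertex ordering 0 < 1 < 2 < 3 < 4 < 5 < 6. The simplices of K, each written with vertices in increasing order, are:

  0-simplices (7): [0], [1], [2], [3], [4], [5], [6]
  1-simplices (9): [0,3], [0,5], [1,3], [1,6], [2,3], [2,4], [3,4], [3,5], [3,6]

Hence C_0 ≅ Z^7, C_1 ≅ Z^9.

∂_1: C_1 → C_0 sends each edge [p,q] (with p < q) to q − p.
The resulting 7×9 matrix has rank 6, and its Smith normal form has invariant factors (1,1,1,1,1,1).

From H_k ≅ ker(∂_k) / im(∂_{k+1}) we obtain:

  H_0: rank C_0 − rank ∂_1 = 7 − 6 = 1, and the invariant factors of ∂_1 are all 1, so H_0 = Z.
  H_1: rank ker ∂_1 − rank ∂_2 = (9 − 6) − 0 = 3, and there is no ∂_2, so H_1 = Z^3.

As a check, the Euler characteristic is 7 − 9 = -2, which agrees with 1 − 3 = -2.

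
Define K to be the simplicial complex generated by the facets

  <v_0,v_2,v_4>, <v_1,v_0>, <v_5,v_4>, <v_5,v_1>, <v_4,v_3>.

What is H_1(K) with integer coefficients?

H_1 ≅ Z.

K has 6 vertices, 7 edges, 1 triangle.
rank ∂_1 = 5, rank ∂_2 = 1 ⇒ b_1 = 7 − 5 − 1 = 1; all invariant factors of ∂_2 are 1 so no torsion. So H_1 ≅ Z.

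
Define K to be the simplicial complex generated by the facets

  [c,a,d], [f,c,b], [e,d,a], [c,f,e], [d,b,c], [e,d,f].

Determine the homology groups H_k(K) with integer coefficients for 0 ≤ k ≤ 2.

Order the vertices as a < b < c < d < e < f. Listing each simplex with vertices in this order, K has dimension 2 with simplices:

  0-simplices (6): a, b, c, d, e, f
  1-simplices (12): ac, ad, ae, bc, bd, bf, cd, ce, cf, de, df, ef
  2-simplices (6): acd, ade, bcd, bcf, cef, def

Hence C_0 ≅ Z^6, C_1 ≅ Z^12, C_2 ≅ Z^6.

∂_1: C_1 → C_0 is given by ∂[p,q] = [q] − [p]. For instance
  ∂de = e − d.
This gives a 6×12 integer matrix of rank 5; reducing to Smith normal form yields diagonal entries (1,1,1,1,1).

Boundary ∂_2: C_2 → C_1 maps a triangle to the signed sum of its edges. For instance
  ∂acd = cd − ad + ac,
  ∂bcf = cf − bf + bc.
The 12×6 boundary matrix has rank 6 and Smith normal form diag(1,1,1,1,1,1).

Reading off H_k = ker ∂_k / im ∂_{k+1}:

  H_0: rank C_0 − rank ∂_1 = 6 − 5 = 1, and the invariant factors of ∂_1 are all 1, so H_0 ≅ Z.
  H_1: rank ker ∂_1 − rank ∂_2 = (12 − 5) − 6 = 1, and the invariant factors of ∂_2 are all 1, so H_1 ≅ Z.
  H_2: rank ker ∂_2 − rank ∂_3 = (6 − 6) − 0 = 0, and there is no ∂_3, so H_2 ≅ 0.

(K is a triangulation of the cylinder S^1 x I.)

H_0 = Z,  H_1 = Z,  H_2 = 0.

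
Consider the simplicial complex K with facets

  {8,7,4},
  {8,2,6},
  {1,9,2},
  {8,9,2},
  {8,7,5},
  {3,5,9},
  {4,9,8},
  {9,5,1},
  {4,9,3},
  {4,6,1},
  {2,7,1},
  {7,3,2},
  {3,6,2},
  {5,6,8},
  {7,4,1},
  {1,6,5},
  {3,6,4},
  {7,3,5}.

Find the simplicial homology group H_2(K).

Fix the vertex order 1 < 2 < 3 < 4 < 5 < 6 < 7 < 8 < 9 and write every simplex with vertices in increasing order. Then dim K = 2 and the simplices of K are:

  0-simplices (9): [1], [2], [3], [4], [5], [6], [7], [8], [9]
  1-simplices (27): (27 of them)
  2-simplices (18): [1,2,7], [1,2,9], [1,4,6], [1,4,7], [1,5,6], [1,5,9], [2,3,6], [2,3,7], [2,6,8], [2,8,9], [3,4,6], [3,4,9], [3,5,7], [3,5,9], [4,7,8], [4,8,9], [5,6,8], [5,7,8]

Hence C_0 ≅ Z^9, C_1 ≅ Z^27, C_2 ≅ Z^18.

∂_1: C_1 → C_0 sends each edge [p,q] (with p < q) to q − p.
The 9×27 boundary matrix has rank 8 and Smith normal form diag(1,1,1,1,1,1,1,1).

Boundary ∂_2: C_2 → C_1 maps a triangle to the signed sum of its edges. For instance
  ∂[5,6,8] = [6,8] − [5,8] + [5,6],
  ∂[3,4,9] = [4,9] − [3,9] + [3,4].
The 27×18 boundary matrix has rank 17 and Smith normal form diag(1,1,1,1,1,1,1,1,1,1,1,1,1,1,1,1,1).

Computing H_k = (kernel of ∂_k) / (image of ∂_{k+1}):

  H_2: rank ker ∂_2 − rank ∂_3 = (18 − 17) − 0 = 1, and there is no ∂_3, so H_2 ≅ Z.

(K is a triangulation of the torus T^2.)

H_2 = Z.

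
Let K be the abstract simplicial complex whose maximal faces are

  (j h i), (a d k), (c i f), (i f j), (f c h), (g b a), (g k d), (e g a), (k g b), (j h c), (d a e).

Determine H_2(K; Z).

We work with the vertex ordering a < b < c < d < e < f < g < h < i < j < k. The simplices of K, each written with vertices in increasing order, are:

  0-simplices (11): a, b, c, d, e, f, g, h, i, j, k
  1-simplices (22): ab, ad, ae, ag, ak, bg, bk, cf, ch, ci, cj, de, dg, dk, eg, fh, fi, fj, gk, hi, hj, ij
  2-simplices (11): abg, ade, adk, aeg, bgk, cfh, cfi, chj, dgk, fij, hij

Hence C_0 ≅ Z^11, C_1 ≅ Z^22, C_2 ≅ Z^11.

∂_1: C_1 → C_0 is given by ∂[p,q] = [q] − [p]. For instance
  ∂bk = k − b.
This gives a 11×22 integer matrix of rank 9; reducing to Smith normal form yields diagonal entries (1,1,1,1,1,1,1,1,1).

The boundary map ∂_2: C_2 → C_1 maps a triangle to the signed sum of its edges. For instance
  ∂aeg = eg − ag + ae,
  ∂adk = dk − ak + ad.
The resulting 22×11 matrix has rank 11, and its Smith normal form has invariant factors (1,1,1,1,1,1,1,1,1,1,1).

Reading off H_k = ker ∂_k / im ∂_{k+1}:

  H_2: rank ker ∂_2 − rank ∂_3 = (11 − 11) − 0 = 0, and there is no ∂_3, so H_2 ≅ 0.

(K is a triangulation of the disjoint union of the cylinder S^1 x I and the Möbius band.)

H_2 = 0.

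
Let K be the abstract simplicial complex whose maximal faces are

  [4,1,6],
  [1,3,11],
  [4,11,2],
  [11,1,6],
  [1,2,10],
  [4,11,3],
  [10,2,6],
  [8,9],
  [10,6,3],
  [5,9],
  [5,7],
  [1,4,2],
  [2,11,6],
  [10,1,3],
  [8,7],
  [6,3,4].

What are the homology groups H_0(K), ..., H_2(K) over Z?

Order the vertices as 1 < 2 < 3 < 4 < 5 < 6 < 7 < 8 < 9 < 10 < 11. Listing each simplex with vertices in this order, K has dimension 2 with simplices:

  0-simplices (11): [1], [2], [3], [4], [5], [6], [7], [8], [9], [10], [11]
  1-simplices (22): (22 of them)
  2-simplices (12): [1,2,4], [1,2,10], [1,3,10], [1,3,11], [1,4,6], [1,6,11], [2,4,11], [2,6,10], [2,6,11], [3,4,6], [3,4,11], [3,6,10]

giving chain groups C_0 ≅ Z^11, C_1 ≅ Z^22, C_2 ≅ Z^12.

∂_1: C_1 → C_0 is given by ∂[p,q] = [q] − [p]. For instance
  ∂[1,10] = [10] − [1].
This gives a 11×22 integer matrix of rank 9; reducing to Smith normal form yields diagonal entries (1,1,1,1,1,1,1,1,1).

∂_2: C_2 → C_1 sends each 2-simplex [p,q,r] to [q,r] − [p,r] + [p,q]. For instance
  ∂[3,6,10] = [6,10] − [3,10] + [3,6],
  ∂[1,3,10] = [3,10] − [1,10] + [1,3].
As a 22×12 matrix over Z this has rank 12, with invariant factors (1,1,1,1,1,1,1,1,1,1,1,2).

Reading off H_k = ker ∂_k / im ∂_{k+1}:

  H_0: rank C_0 − rank ∂_1 = 11 − 9 = 2, and the invariant factors of ∂_1 are all 1, so H_0 = Z^2.
  H_1: rank ker ∂_1 − rank ∂_2 = (22 − 9) − 12 = 1, and ∂_2 has invariant factor 2 > 1, so H_1 = Z × Z/2.
  H_2: rank ker ∂_2 − rank ∂_3 = (12 − 12) − 0 = 0, and there is no ∂_3, so H_2 = 0.

As a check, the Euler characteristic is 11 − 22 + 12 = 1, which agrees with 2 − 1 + 0 = 1.

H_0 = Z^2,  H_1 = Z × Z/2,  H_2 = 0.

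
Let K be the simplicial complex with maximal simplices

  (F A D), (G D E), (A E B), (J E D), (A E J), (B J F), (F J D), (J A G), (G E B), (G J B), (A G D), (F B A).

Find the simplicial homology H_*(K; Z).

K has 7 vertices, 18 edges, 12 triangles.
rank ∂_0 = 0, rank ∂_1 = 6 ⇒ b_0 = 7 − 0 − 6 = 1; all invariant factors of ∂_1 are 1 so no torsion. So H_0 ≅ Z.
rank ∂_1 = 6, rank ∂_2 = 12 ⇒ b_1 = 18 − 6 − 12 = 0; ∂_2 has invariant factor(s) [2] giving torsion. So H_1 ≅ Z/2.
rank ∂_2 = 12, rank ∂_3 = 0 ⇒ b_2 = 12 − 12 − 0 = 0. So H_2 ≅ 0.

H_0 = Z,  H_1 = Z/2,  H_2 = 0.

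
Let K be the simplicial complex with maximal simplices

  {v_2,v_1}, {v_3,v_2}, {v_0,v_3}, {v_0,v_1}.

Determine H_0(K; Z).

H_0 ≅ Z.

K has 4 vertices, 4 edges.
rank ∂_0 = 0, rank ∂_1 = 3 ⇒ b_0 = 4 − 0 − 3 = 1; all invariant factors of ∂_1 are 1 so no torsion. So H_0 = Z.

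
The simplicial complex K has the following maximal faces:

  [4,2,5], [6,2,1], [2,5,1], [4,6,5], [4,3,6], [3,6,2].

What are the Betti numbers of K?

b_0 = 1, b_1 = 1, b_2 = 0.

Fix the vertex order 1 < 2 < 3 < 4 < 5 < 6 and write every simplex with vertices in increasing order. Then dim K = 2 and the simplices of K are:

  0-simplices (6): [1], [2], [3], [4], [5], [6]
  1-simplices (12): [1,2], [1,5], [1,6], [2,3], [2,4], [2,5], [2,6], [3,4], [3,6], [4,5], [4,6], [5,6]
  2-simplices (6): [1,2,5], [1,2,6], [2,3,6], [2,4,5], [3,4,6], [4,5,6]

giving chain groups C_0 ≅ Z^6, C_1 ≅ Z^12, C_2 ≅ Z^6.

The boundary map ∂_1: C_1 → C_0 maps an edge to its endpoints' difference, ∂[p,q] = q − p. For instance
  ∂[3,4] = [4] − [3].
This gives a 6×12 integer matrix of rank 5; reducing to Smith normal form yields diagonal entries (1,1,1,1,1).

The boundary map ∂_2: C_2 → C_1 sends each 2-simplex [p,q,r] to [q,r] − [p,r] + [p,q]. For instance
  ∂[1,2,6] = [2,6] − [1,6] + [1,2],
  ∂[3,4,6] = [4,6] − [3,6] + [3,4].
As a 12×6 matrix over Z this has rank 6, with invariant factors (1,1,1,1,1,1).

Now H_k = ker ∂_k / im ∂_{k+1}, so:

  H_0: rank C_0 − rank ∂_1 = 6 − 5 = 1, and the invariant factors of ∂_1 are all 1, so H_0 = Z.
  H_1: rank ker ∂_1 − rank ∂_2 = (12 − 5) − 6 = 1, and the invariant factors of ∂_2 are all 1, so H_1 = Z.
  H_2: rank ker ∂_2 − rank ∂_3 = (6 − 6) − 0 = 0, and there is no ∂_3, so H_2 = 0.

Hence the Betti numbers are b_0 = 1, b_1 = 1, b_2 = 0.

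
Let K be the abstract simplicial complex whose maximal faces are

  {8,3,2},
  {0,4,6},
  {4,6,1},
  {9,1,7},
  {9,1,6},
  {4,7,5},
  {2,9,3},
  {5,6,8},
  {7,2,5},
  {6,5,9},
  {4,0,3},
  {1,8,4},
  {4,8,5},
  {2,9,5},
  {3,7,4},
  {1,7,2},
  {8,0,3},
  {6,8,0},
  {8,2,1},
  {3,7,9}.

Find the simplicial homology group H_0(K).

Order the vertices as 0 < 1 < 2 < 3 < 4 < 5 < 6 < 7 < 8 < 9. Listing each simplex with vertices in this order, K has dimension 2 with simplices:

  0-simplices (10): [0], [1], [2], [3], [4], [5], [6], [7], [8], [9]
  1-simplices (30): (30 of them)
  2-simplices (20): (20 of them)

giving chain groups C_0 ≅ Z^10, C_1 ≅ Z^30, C_2 ≅ Z^20.

The boundary map ∂_1: C_1 → C_0 maps an edge to its endpoints' difference, ∂[p,q] = q − p. For instance
  ∂[3,8] = [8] − [3].
The resulting 10×30 matrix has rank 9, and its Smith normal form has invariant factors (1,1,1,1,1,1,1,1,1).

The boundary map ∂_2: C_2 → C_1 sends each 2-simplex [p,q,r] to [q,r] − [p,r] + [p,q]. For instance
  ∂[3,7,9] = [7,9] − [3,9] + [3,7],
  ∂[0,3,4] = [3,4] − [0,4] + [0,3].
This gives a 30×20 integer matrix of rank 20; reducing to Smith normal form yields diagonal entries (1,1,1,1,1,1,1,1,1,1,1,1,1,1,1,1,1,1,1,2).

Computing H_k = (kernel of ∂_k) / (image of ∂_{k+1}):

  H_0: rank C_0 − rank ∂_1 = 10 − 9 = 1, and the invariant factors of ∂_1 are all 1, so H_0 ≅ Z.

(K is a triangulation of the Klein bottle.)

H_0 = Z.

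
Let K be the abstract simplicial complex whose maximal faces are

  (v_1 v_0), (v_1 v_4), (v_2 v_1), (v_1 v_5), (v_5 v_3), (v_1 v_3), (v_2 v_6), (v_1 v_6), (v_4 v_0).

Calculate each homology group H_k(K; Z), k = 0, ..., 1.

H_0 = Z,  H_1 = Z^3.

Fix the vertex order v_0 < v_1 < v_2 < v_3 < v_4 < v_5 < v_6 and write every simplex with vertices in increasing order. Then dim K = 1 and the simplices of K are:

  0-simplices (7): [v_0], [v_1], [v_2], [v_3], [v_4], [v_5], [v_6]
  1-simplices (9): [v_0,v_1], [v_0,v_4], [v_1,v_2], [v_1,v_3], [v_1,v_4], [v_1,v_5], [v_1,v_6], [v_2,v_6], [v_3,v_5]

so the chain groups are C_0 ≅ Z^7, C_1 ≅ Z^9.

∂_1: C_1 → C_0 maps an edge to its endpoints' difference, ∂[p,q] = q − p. For instance
  ∂[v_1,v_5] = [v_5] − [v_1].
This gives a 7×9 integer matrix of rank 6; reducing to Smith normal form yields diagonal entries (1,1,1,1,1,1).

Computing H_k = (kernel of ∂_k) / (image of ∂_{k+1}):

  H_0: rank C_0 − rank ∂_1 = 7 − 6 = 1, and the invariant factors of ∂_1 are all 1, so H_0 = Z.
  H_1: rank ker ∂_1 − rank ∂_2 = (9 − 6) − 0 = 3, and there is no ∂_2, so H_1 = Z^3.

As a check, the Euler characteristic is 7 − 9 = -2, which agrees with 1 − 3 = -2.
(K is a triangulation of a wedge of 3 circles.)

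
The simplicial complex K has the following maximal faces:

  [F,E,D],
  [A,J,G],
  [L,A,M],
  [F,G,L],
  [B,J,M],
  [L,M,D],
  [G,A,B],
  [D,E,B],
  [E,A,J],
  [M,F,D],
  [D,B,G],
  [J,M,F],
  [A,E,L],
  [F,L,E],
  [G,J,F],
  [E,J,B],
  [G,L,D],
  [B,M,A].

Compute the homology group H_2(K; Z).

H_2 = 0.

Take the total order A < B < D < E < F < G < J < L < M on the vertex set. Then K (dimension 2) consists of the simplices:

  0-simplices (9): A, B, D, E, F, G, J, L, M
  1-simplices (27): AB, AE, AG, AJ, AL, AM, BD, BE, BG, BJ, BM, DE, DF, DG, DL, DM, EF, EJ, EL, FG, FJ, FL, FM, GJ, GL, JM, LM
  2-simplices (18): ABG, ABM, AEJ, AEL, AGJ, ALM, BDE, BDG, BEJ, BJM, DEF, DFM, DGL, DLM, EFL, FGJ, FGL, FJM

Hence C_0 ≅ Z^9, C_1 ≅ Z^27, C_2 ≅ Z^18.

∂_1: C_1 → C_0 maps an edge to its endpoints' difference, ∂[p,q] = q − p.
The 9×27 boundary matrix has rank 8 and Smith normal form diag(1,1,1,1,1,1,1,1).

Boundary ∂_2: C_2 → C_1 sends each 2-simplex [p,q,r] to [q,r] − [p,r] + [p,q]. For instance
  ∂DFM = FM − DM + DF,
  ∂BDG = DG − BG + BD.
The 27×18 boundary matrix has rank 18 and Smith normal form diag(1,1,1,1,1,1,1,1,1,1,1,1,1,1,1,1,1,2).

Now H_k = ker ∂_k / im ∂_{k+1}, so:

  H_2: rank ker ∂_2 − rank ∂_3 = (18 − 18) − 0 = 0, and there is no ∂_3, so H_2 = 0.

(K is a triangulation of the Klein bottle.)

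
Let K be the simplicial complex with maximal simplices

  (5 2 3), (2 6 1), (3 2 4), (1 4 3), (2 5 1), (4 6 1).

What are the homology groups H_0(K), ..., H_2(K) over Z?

We work with the vertex ordering 1 < 2 < 3 < 4 < 5 < 6. The simplices of K, each written with vertices in increasing order, are:

  0-simplices (6): [1], [2], [3], [4], [5], [6]
  1-simplices (12): [1,2], [1,3], [1,4], [1,5], [1,6], [2,3], [2,4], [2,5], [2,6], [3,4], [3,5], [4,6]
  2-simplices (6): [1,2,5], [1,2,6], [1,3,4], [1,4,6], [2,3,4], [2,3,5]

giving chain groups C_0 ≅ Z^6, C_1 ≅ Z^12, C_2 ≅ Z^6.

Boundary ∂_1: C_1 → C_0 sends each edge [p,q] (with p < q) to q − p. For instance
  ∂[2,4] = [4] − [2].
The resulting 6×12 matrix has rank 5, and its Smith normal form has invariant factors (1,1,1,1,1).

∂_2: C_2 → C_1 sends each 2-simplex [p,q,r] to [q,r] − [p,r] + [p,q]. For instance
  ∂[1,4,6] = [4,6] − [1,6] + [1,4],
  ∂[2,3,4] = [3,4] − [2,4] + [2,3].
As a 12×6 matrix over Z this has rank 6, with invariant factors (1,1,1,1,1,1).

Reading off H_k = ker ∂_k / im ∂_{k+1}:

  H_0: rank C_0 − rank ∂_1 = 6 − 5 = 1, and the invariant factors of ∂_1 are all 1, so H_0 = Z.
  H_1: rank ker ∂_1 − rank ∂_2 = (12 − 5) − 6 = 1, and the invariant factors of ∂_2 are all 1, so H_1 = Z.
  H_2: rank ker ∂_2 − rank ∂_3 = (6 − 6) − 0 = 0, and there is no ∂_3, so H_2 = 0.

As a check, the Euler characteristic is 6 − 12 + 6 = 0, which agrees with 1 − 1 + 0 = 0.
(K is a triangulation of the cylinder S^1 x I.)

H_0 ≅ Z,  H_1 ≅ Z,  H_2 = 0.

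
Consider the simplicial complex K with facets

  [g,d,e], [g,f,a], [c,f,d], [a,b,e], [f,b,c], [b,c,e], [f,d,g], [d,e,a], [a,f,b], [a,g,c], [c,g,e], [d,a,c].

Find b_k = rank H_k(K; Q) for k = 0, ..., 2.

b_0 = 1, b_1 = 0, b_2 = 0.

Fix the vertex order a < b < c < d < e < f < g and write every simplex with vertices in increasing order. Then dim K = 2 and the simplices of K are:

  0-simplices (7): a, b, c, d, e, f, g
  1-simplices (18): ab, ac, ad, ae, af, ag, bc, be, bf, cd, ce, cf, cg, de, df, dg, eg, fg
  2-simplices (12): abe, abf, acd, acg, ade, afg, bce, bcf, cdf, ceg, deg, dfg

giving chain groups C_0 ≅ Z^7, C_1 ≅ Z^18, C_2 ≅ Z^12.

∂_1: C_1 → C_0 is given by ∂[p,q] = [q] − [p].
This gives a 7×18 integer matrix of rank 6; reducing to Smith normal form yields diagonal entries (1,1,1,1,1,1).

Boundary ∂_2: C_2 → C_1 maps a triangle to the signed sum of its edges. For instance
  ∂bce = ce − be + bc,
  ∂ade = de − ae + ad.
This gives a 18×12 integer matrix of rank 12; reducing to Smith normal form yields diagonal entries (1,1,1,1,1,1,1,1,1,1,1,2).

From H_k ≅ ker(∂_k) / im(∂_{k+1}) we obtain:

  H_0: rank C_0 − rank ∂_1 = 7 − 6 = 1, and the invariant factors of ∂_1 are all 1, so H_0 = Z.
  H_1: rank ker ∂_1 − rank ∂_2 = (18 − 6) − 12 = 0, and ∂_2 has invariant factor 2 > 1, so H_1 = Z/2.
  H_2: rank ker ∂_2 − rank ∂_3 = (12 − 12) − 0 = 0, and there is no ∂_3, so H_2 = 0.

Hence the Betti numbers are b_0 = 1, b_1 = 0, b_2 = 0.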